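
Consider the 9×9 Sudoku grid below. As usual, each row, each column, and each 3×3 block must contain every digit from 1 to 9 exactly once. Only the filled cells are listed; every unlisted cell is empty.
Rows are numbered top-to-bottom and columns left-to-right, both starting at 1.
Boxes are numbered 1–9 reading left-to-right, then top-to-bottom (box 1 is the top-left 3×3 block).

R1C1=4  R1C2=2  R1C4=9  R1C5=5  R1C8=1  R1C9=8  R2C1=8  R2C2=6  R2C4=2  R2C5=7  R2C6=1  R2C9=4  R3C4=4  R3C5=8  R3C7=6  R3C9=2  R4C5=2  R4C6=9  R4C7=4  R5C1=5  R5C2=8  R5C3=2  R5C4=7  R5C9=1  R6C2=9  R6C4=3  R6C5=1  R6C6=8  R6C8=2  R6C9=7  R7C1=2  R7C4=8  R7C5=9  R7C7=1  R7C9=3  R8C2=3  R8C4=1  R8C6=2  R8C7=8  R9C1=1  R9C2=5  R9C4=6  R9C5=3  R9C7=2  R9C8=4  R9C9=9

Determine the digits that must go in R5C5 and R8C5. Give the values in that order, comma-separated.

6,4

For R5C5:
  Consider where 6 can go in column 5.
  R8C5 is out (box 8 already has a 6).
  So the only cell in column 5 that can hold 6 is R5C5.
  So R5C5 = 6.
For R8C5:
  Row 8 already contains {1, 2, 3, 8}.
  Column 5 already contains {1, 2, 3, 5, 7, 8, 9}.
  Its 3×3 block (box 8) already contains {1, 2, 3, 6, 8, 9}.
  The only value from 1–9 not eliminated is 4, so R8C5 = 4.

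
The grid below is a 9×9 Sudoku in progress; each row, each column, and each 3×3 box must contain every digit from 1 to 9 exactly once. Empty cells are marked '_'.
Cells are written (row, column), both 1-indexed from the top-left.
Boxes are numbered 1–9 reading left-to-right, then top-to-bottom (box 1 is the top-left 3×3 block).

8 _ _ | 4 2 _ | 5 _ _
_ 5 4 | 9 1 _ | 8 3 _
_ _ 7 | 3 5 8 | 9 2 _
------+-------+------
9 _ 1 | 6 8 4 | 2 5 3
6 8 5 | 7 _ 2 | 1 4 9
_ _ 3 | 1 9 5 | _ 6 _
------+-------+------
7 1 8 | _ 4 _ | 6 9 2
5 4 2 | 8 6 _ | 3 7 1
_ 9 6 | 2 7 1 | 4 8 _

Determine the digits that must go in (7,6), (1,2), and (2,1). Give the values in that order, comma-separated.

3,3,2

For (7,6):
  Row 7 already contains {1, 2, 4, 6, 7, 8, 9}.
  Column 6 already contains {1, 2, 4, 5, 8}.
  Its 3×3 block (box 8) already contains {1, 2, 4, 6, 7, 8}.
  The only value from 1–9 not eliminated is 3, so (7,6) = 3.
For (1,2):
  Consider where 3 can go in row 1.
  (1,3) is out (column 3 already has a 3).
  (1,6) is out (box 2 already has a 3).
  (1,8) is out (column 8 already has a 3).
  (1,9) is out (column 9 already has a 3).
  So the only cell in row 1 that can hold 3 is (1,2).
  So (1,2) = 3.
For (2,1):
  Row 2 already contains {1, 3, 4, 5, 8, 9}.
  Column 1 already contains {5, 6, 7, 8, 9}.
  Its 3×3 block (box 1) already contains {4, 5, 7, 8}.
  The only value from 1–9 not eliminated is 2, so (2,1) = 2.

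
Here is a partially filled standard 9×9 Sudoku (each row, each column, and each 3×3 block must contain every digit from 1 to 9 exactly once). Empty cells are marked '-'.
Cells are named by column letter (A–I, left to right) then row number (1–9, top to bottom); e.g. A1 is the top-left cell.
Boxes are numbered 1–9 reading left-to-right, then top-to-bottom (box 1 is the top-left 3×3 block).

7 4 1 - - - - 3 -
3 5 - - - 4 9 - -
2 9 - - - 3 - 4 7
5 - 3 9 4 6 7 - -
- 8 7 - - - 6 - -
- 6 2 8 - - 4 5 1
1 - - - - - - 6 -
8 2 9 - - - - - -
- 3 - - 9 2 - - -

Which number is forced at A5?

Cell A5 itself could take any of {4, 9} by direct elimination.
Consider where 4 can go in box 4.
B4 is out (row 4 already has a 4).
A6 is out (row 6 already has a 4).
So the only cell in box 4 that can hold 4 is A5.
Therefore A5 = 4.

4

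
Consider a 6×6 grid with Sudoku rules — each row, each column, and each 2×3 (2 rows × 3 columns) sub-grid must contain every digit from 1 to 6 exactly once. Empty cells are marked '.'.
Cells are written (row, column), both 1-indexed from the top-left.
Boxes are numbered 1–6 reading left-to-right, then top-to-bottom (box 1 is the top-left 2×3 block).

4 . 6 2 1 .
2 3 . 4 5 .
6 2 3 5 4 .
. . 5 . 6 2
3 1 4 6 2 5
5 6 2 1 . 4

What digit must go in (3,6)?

1

Row 3 already contains {2, 3, 4, 5, 6}.
Column 6 already contains {2, 4, 5}.
Its 2×3 block (box 4) already contains {2, 4, 5, 6}.
The only value from 1–6 not eliminated is 1, so (3,6) = 1.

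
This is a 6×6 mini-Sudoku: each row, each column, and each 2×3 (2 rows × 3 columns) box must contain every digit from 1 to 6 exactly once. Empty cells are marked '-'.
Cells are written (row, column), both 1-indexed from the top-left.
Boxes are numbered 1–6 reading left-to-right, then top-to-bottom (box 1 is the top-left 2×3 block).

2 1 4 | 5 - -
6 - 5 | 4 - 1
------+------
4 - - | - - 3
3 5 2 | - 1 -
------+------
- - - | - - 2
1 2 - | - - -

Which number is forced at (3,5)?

Cell (3,5) itself could take any of {2, 5, 6} by direct elimination.
Consider where 5 can go in box 4.
(3,4) is out (column 4 already has a 5).
(4,4) is out (row 4 already has a 5).
(4,6) is out (row 4 already has a 5).
So the only cell in box 4 that can hold 5 is (3,5).
Therefore (3,5) = 5.

5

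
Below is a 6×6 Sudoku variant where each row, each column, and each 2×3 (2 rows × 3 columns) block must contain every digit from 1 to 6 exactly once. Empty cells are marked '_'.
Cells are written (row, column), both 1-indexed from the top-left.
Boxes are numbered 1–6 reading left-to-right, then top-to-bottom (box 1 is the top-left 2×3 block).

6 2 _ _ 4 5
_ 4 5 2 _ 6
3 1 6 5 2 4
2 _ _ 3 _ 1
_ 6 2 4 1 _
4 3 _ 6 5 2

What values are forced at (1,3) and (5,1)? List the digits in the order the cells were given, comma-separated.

For (1,3):
  Consider where 3 can go in row 1.
  (1,4) is out (column 4 already has a 3).
  So the only cell in row 1 that can hold 3 is (1,3).
  So (1,3) = 3.
For (5,1):
  Row 5 already contains {1, 2, 4, 6}.
  Column 1 already contains {2, 3, 4, 6}.
  Its 2×3 block (box 5) already contains {2, 3, 4, 6}.
  The only value from 1–6 not eliminated is 5, so (5,1) = 5.

3,5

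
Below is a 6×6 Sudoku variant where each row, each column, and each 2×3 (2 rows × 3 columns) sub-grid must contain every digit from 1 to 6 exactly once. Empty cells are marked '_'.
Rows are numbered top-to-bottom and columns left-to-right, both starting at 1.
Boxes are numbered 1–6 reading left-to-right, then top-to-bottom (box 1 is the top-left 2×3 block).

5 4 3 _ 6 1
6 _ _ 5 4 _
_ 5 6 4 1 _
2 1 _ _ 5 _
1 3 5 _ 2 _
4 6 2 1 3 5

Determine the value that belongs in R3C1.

3

Row 3 already contains {1, 4, 5, 6}.
Column 1 already contains {1, 2, 4, 5, 6}.
Its 2×3 block (box 3) already contains {1, 2, 5, 6}.
The only value from 1–6 not eliminated is 3, so R3C1 = 3.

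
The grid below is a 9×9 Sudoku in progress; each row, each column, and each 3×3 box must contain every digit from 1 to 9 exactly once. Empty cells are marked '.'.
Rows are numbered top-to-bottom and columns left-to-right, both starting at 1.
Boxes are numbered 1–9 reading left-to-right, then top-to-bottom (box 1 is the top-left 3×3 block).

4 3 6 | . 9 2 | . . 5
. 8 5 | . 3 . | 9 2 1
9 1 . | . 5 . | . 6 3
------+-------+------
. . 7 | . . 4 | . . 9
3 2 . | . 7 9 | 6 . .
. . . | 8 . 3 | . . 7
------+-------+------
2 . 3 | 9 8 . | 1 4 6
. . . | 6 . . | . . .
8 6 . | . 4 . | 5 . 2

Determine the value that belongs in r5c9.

Cell r5c9 itself could take any of {4, 8} by direct elimination.
Consider where 4 can go in column 9.
r8c9 is out (box 9 already has a 4).
So the only cell in column 9 that can hold 4 is r5c9.
Therefore r5c9 = 4.

4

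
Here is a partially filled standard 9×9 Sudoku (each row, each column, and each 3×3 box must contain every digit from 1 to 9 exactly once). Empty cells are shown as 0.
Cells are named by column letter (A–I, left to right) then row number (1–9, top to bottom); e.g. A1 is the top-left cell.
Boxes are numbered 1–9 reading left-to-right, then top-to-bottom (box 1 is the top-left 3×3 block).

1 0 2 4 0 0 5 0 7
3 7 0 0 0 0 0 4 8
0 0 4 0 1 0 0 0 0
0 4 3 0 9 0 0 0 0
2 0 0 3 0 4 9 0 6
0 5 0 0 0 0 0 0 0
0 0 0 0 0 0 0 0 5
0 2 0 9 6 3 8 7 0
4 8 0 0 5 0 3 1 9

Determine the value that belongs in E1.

3

Cell E1 itself could take any of {3, 8} by direct elimination.
Consider where 3 can go in column E.
E2 is out (row 2 already has a 3).
E5 is out (row 5 already has a 3).
E6 is out (box 5 already has a 3).
E7 is out (box 8 already has a 3).
So the only cell in column E that can hold 3 is E1.
Therefore E1 = 3.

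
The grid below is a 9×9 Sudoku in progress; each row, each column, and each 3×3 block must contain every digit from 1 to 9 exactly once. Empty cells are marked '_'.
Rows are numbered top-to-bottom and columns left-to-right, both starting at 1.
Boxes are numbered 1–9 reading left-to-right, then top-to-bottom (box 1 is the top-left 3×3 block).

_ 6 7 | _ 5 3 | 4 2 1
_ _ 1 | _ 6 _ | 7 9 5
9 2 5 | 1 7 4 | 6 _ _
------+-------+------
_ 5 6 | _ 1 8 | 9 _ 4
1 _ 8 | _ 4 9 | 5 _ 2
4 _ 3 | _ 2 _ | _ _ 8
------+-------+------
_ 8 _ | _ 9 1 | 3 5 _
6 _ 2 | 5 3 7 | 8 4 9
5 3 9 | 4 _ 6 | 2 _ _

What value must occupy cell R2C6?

Row 2 already contains {1, 5, 6, 7, 9}.
Column 6 already contains {1, 3, 4, 6, 7, 8, 9}.
Its 3×3 block (box 2) already contains {1, 3, 4, 5, 6, 7}.
The only value from 1–9 not eliminated is 2, so R2C6 = 2.

2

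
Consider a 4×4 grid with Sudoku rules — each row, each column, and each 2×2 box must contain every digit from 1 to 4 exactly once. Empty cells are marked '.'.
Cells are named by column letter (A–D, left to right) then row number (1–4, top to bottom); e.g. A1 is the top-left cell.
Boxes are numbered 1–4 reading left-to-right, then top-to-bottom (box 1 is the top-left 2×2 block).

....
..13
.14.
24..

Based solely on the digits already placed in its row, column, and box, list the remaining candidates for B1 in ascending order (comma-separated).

Row 1 already contains {}.
Column B already contains {1, 4}.
Its 2×2 block (box 1) already contains {}.
Removing those from 1–4 leaves {2, 3} as the candidates for B1.

2,3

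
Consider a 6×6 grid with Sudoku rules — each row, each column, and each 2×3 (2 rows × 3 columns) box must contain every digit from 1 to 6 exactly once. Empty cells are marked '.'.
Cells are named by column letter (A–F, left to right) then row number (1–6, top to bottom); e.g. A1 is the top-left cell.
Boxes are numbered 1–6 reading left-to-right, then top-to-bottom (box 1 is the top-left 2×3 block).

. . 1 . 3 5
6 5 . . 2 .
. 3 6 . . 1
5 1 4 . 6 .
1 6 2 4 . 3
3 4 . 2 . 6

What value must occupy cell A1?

4

Cell A1 itself could take any of {2, 4} by direct elimination.
Consider where 4 can go in box 1.
B1 is out (column B already has a 4).
C2 is out (column C already has a 4).
So the only cell in box 1 that can hold 4 is A1.
Therefore A1 = 4.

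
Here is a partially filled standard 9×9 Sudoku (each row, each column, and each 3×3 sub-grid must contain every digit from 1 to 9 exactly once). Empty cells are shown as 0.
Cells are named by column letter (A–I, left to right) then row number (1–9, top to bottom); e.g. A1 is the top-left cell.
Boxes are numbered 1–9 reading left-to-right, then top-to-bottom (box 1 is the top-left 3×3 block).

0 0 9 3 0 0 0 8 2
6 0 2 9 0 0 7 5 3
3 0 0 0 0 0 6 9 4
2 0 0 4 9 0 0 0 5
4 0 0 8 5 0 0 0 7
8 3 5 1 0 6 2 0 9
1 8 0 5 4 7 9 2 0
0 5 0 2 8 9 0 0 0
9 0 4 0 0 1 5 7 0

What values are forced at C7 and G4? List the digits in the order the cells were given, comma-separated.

3,8

For C7:
  Consider where 3 can go in row 7.
  I7 is out (column I already has a 3).
  So the only cell in row 7 that can hold 3 is C7.
  So C7 = 3.
For G4:
  Consider where 8 can go in row 4.
  B4 is out (column B already has a 8).
  C4 is out (box 4 already has a 8).
  F4 is out (box 5 already has a 8).
  H4 is out (column H already has a 8).
  So the only cell in row 4 that can hold 8 is G4.
  So G4 = 8.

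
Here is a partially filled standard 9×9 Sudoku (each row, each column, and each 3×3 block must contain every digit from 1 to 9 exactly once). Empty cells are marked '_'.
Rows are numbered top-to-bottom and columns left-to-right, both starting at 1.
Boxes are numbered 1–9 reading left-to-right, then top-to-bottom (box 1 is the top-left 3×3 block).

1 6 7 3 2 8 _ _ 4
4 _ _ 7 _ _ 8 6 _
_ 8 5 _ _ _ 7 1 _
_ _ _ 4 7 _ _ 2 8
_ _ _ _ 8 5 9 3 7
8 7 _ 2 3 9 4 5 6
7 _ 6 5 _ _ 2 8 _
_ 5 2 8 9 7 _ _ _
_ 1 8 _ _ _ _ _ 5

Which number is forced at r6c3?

1

Row 6 already contains {2, 3, 4, 5, 6, 7, 8, 9}.
Column 3 already contains {2, 5, 6, 7, 8}.
Its 3×3 block (box 4) already contains {7, 8}.
The only value from 1–9 not eliminated is 1, so r6c3 = 1.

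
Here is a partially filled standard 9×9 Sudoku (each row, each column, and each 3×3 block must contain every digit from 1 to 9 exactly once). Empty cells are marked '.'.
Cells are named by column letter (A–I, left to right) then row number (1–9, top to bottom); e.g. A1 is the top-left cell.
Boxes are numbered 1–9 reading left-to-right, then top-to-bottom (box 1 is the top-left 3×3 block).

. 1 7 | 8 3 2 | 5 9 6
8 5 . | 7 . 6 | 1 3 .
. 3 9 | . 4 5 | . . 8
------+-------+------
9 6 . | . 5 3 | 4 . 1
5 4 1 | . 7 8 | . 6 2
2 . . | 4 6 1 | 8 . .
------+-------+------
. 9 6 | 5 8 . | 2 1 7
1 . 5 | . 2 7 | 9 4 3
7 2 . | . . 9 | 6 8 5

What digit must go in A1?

Row 1 already contains {1, 2, 3, 5, 6, 7, 8, 9}.
Column A already contains {1, 2, 5, 7, 8, 9}.
Its 3×3 block (box 1) already contains {1, 3, 5, 7, 8, 9}.
The only value from 1–9 not eliminated is 4, so A1 = 4.

4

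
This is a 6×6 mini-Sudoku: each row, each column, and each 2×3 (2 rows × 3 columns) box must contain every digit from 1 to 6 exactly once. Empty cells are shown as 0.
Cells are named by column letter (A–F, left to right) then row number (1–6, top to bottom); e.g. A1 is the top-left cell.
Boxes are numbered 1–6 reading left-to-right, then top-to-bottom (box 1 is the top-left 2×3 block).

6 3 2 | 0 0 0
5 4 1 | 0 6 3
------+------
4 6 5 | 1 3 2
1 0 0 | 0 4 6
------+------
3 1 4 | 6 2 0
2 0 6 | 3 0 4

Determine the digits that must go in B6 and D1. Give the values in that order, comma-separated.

For B6:
  Row 6 already contains {2, 3, 4, 6}.
  Column B already contains {1, 3, 4, 6}.
  Its 2×3 block (box 5) already contains {1, 2, 3, 4, 6}.
  The only value from 1–6 not eliminated is 5, so B6 = 5.
For D1:
  Consider where 4 can go in box 2.
  E1 is out (column E already has a 4).
  F1 is out (column F already has a 4).
  D2 is out (row 2 already has a 4).
  So the only cell in box 2 that can hold 4 is D1.
  So D1 = 4.

5,4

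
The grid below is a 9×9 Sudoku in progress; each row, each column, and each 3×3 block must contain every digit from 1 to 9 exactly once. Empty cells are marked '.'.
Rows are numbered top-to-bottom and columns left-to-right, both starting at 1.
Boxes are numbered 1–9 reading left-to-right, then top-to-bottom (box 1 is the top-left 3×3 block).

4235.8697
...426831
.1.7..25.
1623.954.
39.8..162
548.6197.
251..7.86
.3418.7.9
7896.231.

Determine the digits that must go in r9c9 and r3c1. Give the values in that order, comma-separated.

For r9c9:
  Consider where 5 can go in column 9.
  r3c9 is out (row 3 already has a 5).
  r4c9 is out (row 4 already has a 5).
  r6c9 is out (row 6 already has a 5).
  So the only cell in column 9 that can hold 5 is r9c9.
  So r9c9 = 5.
For r3c1:
  Consider where 8 can go in column 1.
  r2c1 is out (row 2 already has a 8).
  r8c1 is out (row 8 already has a 8).
  So the only cell in column 1 that can hold 8 is r3c1.
  So r3c1 = 8.

5,8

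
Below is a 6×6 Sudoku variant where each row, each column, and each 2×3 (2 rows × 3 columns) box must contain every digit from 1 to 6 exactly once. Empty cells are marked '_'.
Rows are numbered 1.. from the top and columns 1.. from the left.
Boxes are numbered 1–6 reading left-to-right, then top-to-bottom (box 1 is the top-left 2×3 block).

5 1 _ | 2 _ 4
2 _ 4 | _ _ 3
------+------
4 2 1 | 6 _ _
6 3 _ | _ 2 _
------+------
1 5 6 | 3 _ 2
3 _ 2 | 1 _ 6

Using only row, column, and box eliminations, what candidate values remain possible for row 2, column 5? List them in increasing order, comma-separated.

1,5,6

Row 2 already contains {2, 3, 4}.
Column 5 already contains {2}.
Its 2×3 block (box 2) already contains {2, 3, 4}.
Removing those from 1–6 leaves {1, 5, 6} as the candidates for row 2, column 5.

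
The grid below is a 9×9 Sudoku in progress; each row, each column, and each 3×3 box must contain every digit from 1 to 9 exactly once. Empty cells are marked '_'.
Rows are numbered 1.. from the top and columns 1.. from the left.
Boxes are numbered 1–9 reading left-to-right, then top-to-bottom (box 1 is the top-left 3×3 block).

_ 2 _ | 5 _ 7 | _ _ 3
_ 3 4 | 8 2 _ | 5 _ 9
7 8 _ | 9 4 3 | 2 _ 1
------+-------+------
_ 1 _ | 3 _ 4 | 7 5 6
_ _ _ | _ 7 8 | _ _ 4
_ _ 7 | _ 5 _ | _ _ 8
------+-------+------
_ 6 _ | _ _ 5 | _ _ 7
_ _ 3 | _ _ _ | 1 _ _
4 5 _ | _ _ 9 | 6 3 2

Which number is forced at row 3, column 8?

Row 3 already contains {1, 2, 3, 4, 7, 8, 9}.
Column 8 already contains {3, 5}.
Its 3×3 block (box 3) already contains {1, 2, 3, 5, 9}.
The only value from 1–9 not eliminated is 6, so row 3, column 8 = 6.

6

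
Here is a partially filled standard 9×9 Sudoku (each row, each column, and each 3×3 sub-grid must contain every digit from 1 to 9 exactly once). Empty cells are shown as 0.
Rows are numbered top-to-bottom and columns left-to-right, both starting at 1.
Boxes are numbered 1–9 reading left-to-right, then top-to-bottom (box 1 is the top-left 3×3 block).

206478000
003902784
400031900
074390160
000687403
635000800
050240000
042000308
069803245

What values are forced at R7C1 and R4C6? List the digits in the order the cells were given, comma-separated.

3,5

For R7C1:
  Consider where 3 can go in row 7.
  R7C3 is out (column 3 already has a 3).
  R7C6 is out (column 6 already has a 3).
  R7C7 is out (column 7 already has a 3).
  R7C8 is out (box 9 already has a 3).
  R7C9 is out (column 9 already has a 3).
  So the only cell in row 7 that can hold 3 is R7C1.
  So R7C1 = 3.
For R4C6:
  Row 4 already contains {1, 3, 4, 6, 7, 9}.
  Column 6 already contains {1, 2, 3, 7, 8}.
  Its 3×3 block (box 5) already contains {3, 6, 7, 8, 9}.
  The only value from 1–9 not eliminated is 5, so R4C6 = 5.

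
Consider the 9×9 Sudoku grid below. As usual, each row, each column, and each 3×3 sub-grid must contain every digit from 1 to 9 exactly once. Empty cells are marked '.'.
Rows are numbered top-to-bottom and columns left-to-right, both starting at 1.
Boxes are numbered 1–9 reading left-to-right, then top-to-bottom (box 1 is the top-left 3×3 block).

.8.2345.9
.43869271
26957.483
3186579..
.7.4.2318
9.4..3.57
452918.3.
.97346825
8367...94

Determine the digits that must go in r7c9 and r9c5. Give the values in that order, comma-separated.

For r7c9:
  Row 7 already contains {1, 2, 3, 4, 5, 8, 9}.
  Column 9 already contains {1, 3, 4, 5, 7, 8, 9}.
  Its 3×3 block (box 9) already contains {2, 3, 4, 5, 8, 9}.
  The only value from 1–9 not eliminated is 6, so r7c9 = 6.
For r9c5:
  Row 9 already contains {3, 4, 6, 7, 8, 9}.
  Column 5 already contains {1, 3, 4, 5, 6, 7}.
  Its 3×3 block (box 8) already contains {1, 3, 4, 6, 7, 8, 9}.
  The only value from 1–9 not eliminated is 2, so r9c5 = 2.

6,2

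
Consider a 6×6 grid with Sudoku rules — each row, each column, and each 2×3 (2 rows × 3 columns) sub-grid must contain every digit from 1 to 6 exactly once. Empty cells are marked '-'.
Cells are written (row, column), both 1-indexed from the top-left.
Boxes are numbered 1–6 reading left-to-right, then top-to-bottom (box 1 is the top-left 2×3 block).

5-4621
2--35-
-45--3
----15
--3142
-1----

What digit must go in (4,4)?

4

Cell (4,4) itself could take any of {2, 4} by direct elimination.
Consider where 4 can go in row 4.
(4,1) is out (box 3 already has a 4).
(4,2) is out (column 2 already has a 4).
(4,3) is out (column 3 already has a 4).
So the only cell in row 4 that can hold 4 is (4,4).
Therefore (4,4) = 4.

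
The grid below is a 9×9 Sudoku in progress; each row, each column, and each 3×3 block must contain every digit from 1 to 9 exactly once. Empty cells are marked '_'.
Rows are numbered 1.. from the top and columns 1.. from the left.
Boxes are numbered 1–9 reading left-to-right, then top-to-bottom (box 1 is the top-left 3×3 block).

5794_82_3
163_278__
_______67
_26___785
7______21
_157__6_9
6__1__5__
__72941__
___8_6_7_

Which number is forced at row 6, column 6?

Cell row 6, column 6 itself could take any of {2, 3} by direct elimination.
Consider where 2 can go in row 6.
row 6, column 1 is out (box 4 already has a 2).
row 6, column 5 is out (column 5 already has a 2).
row 6, column 8 is out (column 8 already has a 2).
So the only cell in row 6 that can hold 2 is row 6, column 6.
Therefore row 6, column 6 = 2.

2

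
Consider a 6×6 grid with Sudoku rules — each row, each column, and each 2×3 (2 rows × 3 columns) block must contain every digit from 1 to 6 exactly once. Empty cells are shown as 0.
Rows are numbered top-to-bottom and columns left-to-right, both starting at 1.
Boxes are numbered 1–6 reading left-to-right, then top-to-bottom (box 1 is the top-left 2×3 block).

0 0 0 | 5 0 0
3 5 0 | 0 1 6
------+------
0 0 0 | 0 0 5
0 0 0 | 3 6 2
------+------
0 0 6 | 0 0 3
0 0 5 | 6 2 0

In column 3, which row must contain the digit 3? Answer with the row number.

Consider where 3 can go in column 3.
R1C3 is out (box 1 already has a 3).
R2C3 is out (row 2 already has a 3).
R4C3 is out (row 4 already has a 3).
So the only cell in column 3 that can hold 3 is R3C3.
That is row 3.

3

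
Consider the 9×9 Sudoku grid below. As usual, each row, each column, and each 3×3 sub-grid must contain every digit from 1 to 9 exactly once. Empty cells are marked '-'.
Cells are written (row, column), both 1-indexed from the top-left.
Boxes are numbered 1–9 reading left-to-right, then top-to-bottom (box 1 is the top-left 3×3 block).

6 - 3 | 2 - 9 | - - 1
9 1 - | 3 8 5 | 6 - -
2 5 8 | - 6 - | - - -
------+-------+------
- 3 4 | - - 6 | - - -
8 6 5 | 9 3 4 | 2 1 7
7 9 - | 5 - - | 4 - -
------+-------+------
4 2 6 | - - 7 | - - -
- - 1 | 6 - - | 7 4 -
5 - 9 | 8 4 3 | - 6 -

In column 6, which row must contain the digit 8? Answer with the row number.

6

Consider where 8 can go in column 6.
(3,6) is out (row 3 already has a 8).
(8,6) is out (box 8 already has a 8).
So the only cell in column 6 that can hold 8 is (6,6).
That is row 6.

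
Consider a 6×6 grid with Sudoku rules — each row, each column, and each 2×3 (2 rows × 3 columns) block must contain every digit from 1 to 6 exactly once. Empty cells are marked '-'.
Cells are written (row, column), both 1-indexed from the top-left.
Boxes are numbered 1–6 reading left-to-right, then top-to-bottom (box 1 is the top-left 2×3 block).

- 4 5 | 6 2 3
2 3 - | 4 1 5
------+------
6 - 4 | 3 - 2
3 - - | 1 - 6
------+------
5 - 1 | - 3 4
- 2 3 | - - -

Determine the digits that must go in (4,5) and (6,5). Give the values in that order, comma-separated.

4,6

For (4,5):
  Consider where 4 can go in box 4.
  (3,5) is out (row 3 already has a 4).
  So the only cell in box 4 that can hold 4 is (4,5).
  So (4,5) = 4.
For (6,5):
  Consider where 6 can go in box 6.
  (5,4) is out (column 4 already has a 6).
  (6,4) is out (column 4 already has a 6).
  (6,6) is out (column 6 already has a 6).
  So the only cell in box 6 that can hold 6 is (6,5).
  So (6,5) = 6.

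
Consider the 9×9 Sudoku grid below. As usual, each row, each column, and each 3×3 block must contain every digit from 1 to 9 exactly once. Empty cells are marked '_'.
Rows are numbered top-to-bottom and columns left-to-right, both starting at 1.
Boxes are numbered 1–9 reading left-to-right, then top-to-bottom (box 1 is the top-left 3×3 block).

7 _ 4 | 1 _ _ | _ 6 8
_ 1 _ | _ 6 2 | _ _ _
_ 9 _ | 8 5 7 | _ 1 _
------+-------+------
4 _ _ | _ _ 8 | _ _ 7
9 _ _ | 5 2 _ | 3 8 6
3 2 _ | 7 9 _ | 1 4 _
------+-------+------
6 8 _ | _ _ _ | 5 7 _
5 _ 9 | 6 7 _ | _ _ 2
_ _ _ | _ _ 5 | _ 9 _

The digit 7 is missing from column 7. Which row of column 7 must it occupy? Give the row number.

Consider where 7 can go in column 7.
R1C7 is out (row 1 already has a 7).
R3C7 is out (row 3 already has a 7).
R4C7 is out (row 4 already has a 7).
R8C7 is out (row 8 already has a 7).
R9C7 is out (box 9 already has a 7).
So the only cell in column 7 that can hold 7 is R2C7.
That is row 2.

2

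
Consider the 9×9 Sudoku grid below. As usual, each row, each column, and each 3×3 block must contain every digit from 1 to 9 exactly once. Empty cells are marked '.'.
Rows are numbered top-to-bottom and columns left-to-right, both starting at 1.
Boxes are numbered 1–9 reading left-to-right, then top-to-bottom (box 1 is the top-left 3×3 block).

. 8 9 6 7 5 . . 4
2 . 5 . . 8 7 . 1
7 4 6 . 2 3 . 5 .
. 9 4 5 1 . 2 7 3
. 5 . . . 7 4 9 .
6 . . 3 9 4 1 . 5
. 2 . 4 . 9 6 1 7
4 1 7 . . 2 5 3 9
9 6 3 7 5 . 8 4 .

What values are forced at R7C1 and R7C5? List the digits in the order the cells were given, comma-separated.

5,3

For R7C1:
  Consider where 5 can go in row 7.
  R7C3 is out (column 3 already has a 5).
  R7C5 is out (column 5 already has a 5).
  So the only cell in row 7 that can hold 5 is R7C1.
  So R7C1 = 5.
For R7C5:
  Consider where 3 can go in row 7.
  R7C1 is out (box 7 already has a 3).
  R7C3 is out (column 3 already has a 3).
  So the only cell in row 7 that can hold 3 is R7C5.
  So R7C5 = 3.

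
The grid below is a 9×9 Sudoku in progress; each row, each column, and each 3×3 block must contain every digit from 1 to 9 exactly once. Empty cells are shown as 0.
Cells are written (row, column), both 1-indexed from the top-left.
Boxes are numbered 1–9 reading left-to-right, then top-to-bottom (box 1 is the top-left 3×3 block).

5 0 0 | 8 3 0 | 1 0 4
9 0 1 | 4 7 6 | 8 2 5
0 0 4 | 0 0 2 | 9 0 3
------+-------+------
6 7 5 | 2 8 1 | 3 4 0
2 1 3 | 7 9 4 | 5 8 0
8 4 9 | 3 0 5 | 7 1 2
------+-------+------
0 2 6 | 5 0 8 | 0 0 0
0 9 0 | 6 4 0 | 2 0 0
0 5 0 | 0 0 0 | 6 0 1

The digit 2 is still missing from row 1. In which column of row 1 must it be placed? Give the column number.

Consider where 2 can go in row 1.
(1,2) is out (column 2 already has a 2).
(1,6) is out (column 6 already has a 2).
(1,8) is out (column 8 already has a 2).
So the only cell in row 1 that can hold 2 is (1,3).
That is column 3.

3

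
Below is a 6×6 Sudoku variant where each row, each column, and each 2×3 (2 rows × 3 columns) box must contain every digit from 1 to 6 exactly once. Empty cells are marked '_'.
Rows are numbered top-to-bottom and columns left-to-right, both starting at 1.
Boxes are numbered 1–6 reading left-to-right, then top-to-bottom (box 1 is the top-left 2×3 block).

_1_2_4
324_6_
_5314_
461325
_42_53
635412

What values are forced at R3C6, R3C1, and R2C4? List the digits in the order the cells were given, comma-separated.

6,2,5

For R3C6:
  Row 3 already contains {1, 3, 4, 5}.
  Column 6 already contains {2, 3, 4, 5}.
  Its 2×3 block (box 4) already contains {1, 2, 3, 4, 5}.
  The only value from 1–6 not eliminated is 6, so R3C6 = 6.
For R3C1:
  Row 3 already contains {1, 3, 4, 5}.
  Column 1 already contains {3, 4, 6}.
  Its 2×3 block (box 3) already contains {1, 3, 4, 5, 6}.
  The only value from 1–6 not eliminated is 2, so R3C1 = 2.
For R2C4:
  Row 2 already contains {2, 3, 4, 6}.
  Column 4 already contains {1, 2, 3, 4}.
  Its 2×3 block (box 2) already contains {2, 4, 6}.
  The only value from 1–6 not eliminated is 5, so R2C4 = 5.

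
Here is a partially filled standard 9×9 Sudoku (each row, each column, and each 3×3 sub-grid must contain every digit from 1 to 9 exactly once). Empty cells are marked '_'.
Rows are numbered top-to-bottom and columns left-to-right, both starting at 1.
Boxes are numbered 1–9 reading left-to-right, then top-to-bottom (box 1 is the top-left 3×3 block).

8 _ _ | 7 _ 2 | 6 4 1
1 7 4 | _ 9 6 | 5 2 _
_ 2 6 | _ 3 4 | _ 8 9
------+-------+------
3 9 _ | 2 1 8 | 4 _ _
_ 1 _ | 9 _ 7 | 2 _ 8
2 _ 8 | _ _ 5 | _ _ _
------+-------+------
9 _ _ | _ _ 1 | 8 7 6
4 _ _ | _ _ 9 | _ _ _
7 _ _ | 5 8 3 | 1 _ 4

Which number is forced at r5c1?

Cell r5c1 itself could take any of {5, 6} by direct elimination.
Consider where 6 can go in column 1.
r3c1 is out (row 3 already has a 6).
So the only cell in column 1 that can hold 6 is r5c1.
Therefore r5c1 = 6.

6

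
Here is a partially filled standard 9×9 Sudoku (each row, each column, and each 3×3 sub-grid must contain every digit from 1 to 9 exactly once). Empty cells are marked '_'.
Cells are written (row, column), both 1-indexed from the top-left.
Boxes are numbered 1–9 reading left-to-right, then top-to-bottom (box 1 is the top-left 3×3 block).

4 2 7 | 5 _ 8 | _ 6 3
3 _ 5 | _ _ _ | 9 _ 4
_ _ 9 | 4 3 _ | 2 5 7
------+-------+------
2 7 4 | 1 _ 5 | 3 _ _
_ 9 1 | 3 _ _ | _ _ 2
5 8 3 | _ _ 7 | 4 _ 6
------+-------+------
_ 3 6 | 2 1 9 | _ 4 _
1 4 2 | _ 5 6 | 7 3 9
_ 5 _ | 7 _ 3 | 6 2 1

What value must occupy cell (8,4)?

Row 8 already contains {1, 2, 3, 4, 5, 6, 7, 9}.
Column 4 already contains {1, 2, 3, 4, 5, 7}.
Its 3×3 block (box 8) already contains {1, 2, 3, 5, 6, 7, 9}.
The only value from 1–9 not eliminated is 8, so (8,4) = 8.

8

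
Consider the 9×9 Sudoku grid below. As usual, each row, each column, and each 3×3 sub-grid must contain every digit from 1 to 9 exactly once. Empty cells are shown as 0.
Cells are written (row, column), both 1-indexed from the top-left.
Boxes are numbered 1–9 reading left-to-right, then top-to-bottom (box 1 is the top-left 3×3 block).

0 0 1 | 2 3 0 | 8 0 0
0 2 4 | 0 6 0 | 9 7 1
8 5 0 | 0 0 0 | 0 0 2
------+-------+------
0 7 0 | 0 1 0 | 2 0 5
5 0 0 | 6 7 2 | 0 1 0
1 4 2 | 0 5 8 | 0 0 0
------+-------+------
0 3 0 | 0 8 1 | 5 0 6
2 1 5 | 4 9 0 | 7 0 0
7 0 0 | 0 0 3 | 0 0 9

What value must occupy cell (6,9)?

Cell (6,9) itself could take any of {3, 7} by direct elimination.
Consider where 7 can go in column 9.
(1,9) is out (box 3 already has a 7).
(5,9) is out (row 5 already has a 7).
(8,9) is out (row 8 already has a 7).
So the only cell in column 9 that can hold 7 is (6,9).
Therefore (6,9) = 7.

7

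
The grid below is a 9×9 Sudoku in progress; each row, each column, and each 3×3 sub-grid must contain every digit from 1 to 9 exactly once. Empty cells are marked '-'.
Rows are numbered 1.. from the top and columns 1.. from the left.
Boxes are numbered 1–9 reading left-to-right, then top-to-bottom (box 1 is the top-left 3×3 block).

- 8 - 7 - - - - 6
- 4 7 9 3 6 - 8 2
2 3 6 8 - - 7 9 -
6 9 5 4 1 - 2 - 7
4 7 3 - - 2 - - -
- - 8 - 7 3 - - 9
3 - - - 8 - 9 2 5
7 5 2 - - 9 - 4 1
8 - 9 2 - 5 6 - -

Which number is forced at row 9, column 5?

4

Row 9 already contains {2, 5, 6, 8, 9}.
Column 5 already contains {1, 3, 7, 8}.
Its 3×3 block (box 8) already contains {2, 5, 8, 9}.
The only value from 1–9 not eliminated is 4, so row 9, column 5 = 4.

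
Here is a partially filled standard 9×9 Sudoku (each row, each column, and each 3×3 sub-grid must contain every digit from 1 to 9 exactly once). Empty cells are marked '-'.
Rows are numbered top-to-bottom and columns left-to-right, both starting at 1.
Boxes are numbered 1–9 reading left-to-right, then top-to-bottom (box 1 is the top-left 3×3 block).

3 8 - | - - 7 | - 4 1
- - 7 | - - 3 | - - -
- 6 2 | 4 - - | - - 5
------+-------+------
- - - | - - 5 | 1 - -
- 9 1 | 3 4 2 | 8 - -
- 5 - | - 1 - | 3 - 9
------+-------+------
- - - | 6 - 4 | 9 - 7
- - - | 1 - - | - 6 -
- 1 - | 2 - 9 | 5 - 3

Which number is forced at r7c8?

1

Cell r7c8 itself could take any of {1, 2, 8} by direct elimination.
Consider where 1 can go in column 8.
r2c8 is out (box 3 already has a 1). r3c8 is out (box 3 already has a 1). r4c8 is out (row 4 already has a 1). r5c8 is out (row 5 already has a 1). The remaining empty cells in column 8 are similarly blocked.
So the only cell in column 8 that can hold 1 is r7c8.
Therefore r7c8 = 1.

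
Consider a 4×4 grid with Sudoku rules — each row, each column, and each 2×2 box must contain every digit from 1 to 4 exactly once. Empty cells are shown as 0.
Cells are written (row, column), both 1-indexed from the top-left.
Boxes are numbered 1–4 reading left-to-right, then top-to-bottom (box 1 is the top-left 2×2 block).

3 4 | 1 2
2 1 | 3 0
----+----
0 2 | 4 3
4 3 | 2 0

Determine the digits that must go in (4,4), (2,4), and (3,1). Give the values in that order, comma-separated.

1,4,1

For (4,4):
  Row 4 already contains {2, 3, 4}.
  Column 4 already contains {2, 3}.
  Its 2×2 block (box 4) already contains {2, 3, 4}.
  The only value from 1–4 not eliminated is 1, so (4,4) = 1.
For (2,4):
  Row 2 already contains {1, 2, 3}.
  Column 4 already contains {2, 3}.
  Its 2×2 block (box 2) already contains {1, 2, 3}.
  The only value from 1–4 not eliminated is 4, so (2,4) = 4.
For (3,1):
  Row 3 already contains {2, 3, 4}.
  Column 1 already contains {2, 3, 4}.
  Its 2×2 block (box 3) already contains {2, 3, 4}.
  The only value from 1–4 not eliminated is 1, so (3,1) = 1.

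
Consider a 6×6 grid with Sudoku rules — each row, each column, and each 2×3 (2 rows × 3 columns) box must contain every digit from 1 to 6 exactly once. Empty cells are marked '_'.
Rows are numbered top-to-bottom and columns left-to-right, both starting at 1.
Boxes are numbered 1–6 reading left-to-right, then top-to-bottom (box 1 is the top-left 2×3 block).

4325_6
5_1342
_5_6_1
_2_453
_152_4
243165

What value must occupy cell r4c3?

6

Row 4 already contains {2, 3, 4, 5}.
Column 3 already contains {1, 2, 3, 5}.
Its 2×3 block (box 3) already contains {2, 5}.
The only value from 1–6 not eliminated is 6, so r4c3 = 6.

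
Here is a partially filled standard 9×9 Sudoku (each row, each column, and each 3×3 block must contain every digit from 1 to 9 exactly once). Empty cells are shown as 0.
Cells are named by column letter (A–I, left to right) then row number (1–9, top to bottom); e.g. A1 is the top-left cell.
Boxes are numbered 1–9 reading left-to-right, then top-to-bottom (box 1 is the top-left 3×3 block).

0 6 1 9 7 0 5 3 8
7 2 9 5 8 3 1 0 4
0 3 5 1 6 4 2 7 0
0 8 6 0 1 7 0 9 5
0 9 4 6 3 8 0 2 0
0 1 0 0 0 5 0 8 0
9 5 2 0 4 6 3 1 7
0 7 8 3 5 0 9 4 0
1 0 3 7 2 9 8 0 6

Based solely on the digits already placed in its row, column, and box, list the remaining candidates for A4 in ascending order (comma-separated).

Row 4 already contains {1, 5, 6, 7, 8, 9}.
Column A already contains {1, 7, 9}.
Its 3×3 block (box 4) already contains {1, 4, 6, 8, 9}.
Removing those from 1–9 leaves {2, 3} as the candidates for A4.

2,3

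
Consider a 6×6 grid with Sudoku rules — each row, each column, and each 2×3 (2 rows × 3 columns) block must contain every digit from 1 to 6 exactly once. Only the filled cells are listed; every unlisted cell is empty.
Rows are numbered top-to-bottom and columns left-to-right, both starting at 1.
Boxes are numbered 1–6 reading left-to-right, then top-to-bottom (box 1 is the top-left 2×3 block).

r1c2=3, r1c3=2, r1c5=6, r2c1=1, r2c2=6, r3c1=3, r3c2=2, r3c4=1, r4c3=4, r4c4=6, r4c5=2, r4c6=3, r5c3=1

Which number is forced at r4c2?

1

Cell r4c2 itself could take any of {1, 5} by direct elimination.
Consider where 1 can go in row 4.
r4c1 is out (column 1 already has a 1).
So the only cell in row 4 that can hold 1 is r4c2.
Therefore r4c2 = 1.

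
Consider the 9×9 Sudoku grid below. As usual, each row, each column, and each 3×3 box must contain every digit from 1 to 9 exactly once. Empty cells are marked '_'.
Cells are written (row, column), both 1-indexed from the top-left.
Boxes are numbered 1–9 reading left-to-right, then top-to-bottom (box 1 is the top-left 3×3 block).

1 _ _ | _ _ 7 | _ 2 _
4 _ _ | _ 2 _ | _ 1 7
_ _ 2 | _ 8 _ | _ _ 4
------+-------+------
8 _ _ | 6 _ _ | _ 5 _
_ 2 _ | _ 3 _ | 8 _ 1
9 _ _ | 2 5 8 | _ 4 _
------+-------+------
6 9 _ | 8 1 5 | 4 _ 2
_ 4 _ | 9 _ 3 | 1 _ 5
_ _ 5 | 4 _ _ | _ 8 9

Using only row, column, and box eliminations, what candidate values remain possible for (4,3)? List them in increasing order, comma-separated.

1,3,4,7

Row 4 already contains {5, 6, 8}.
Column 3 already contains {2, 5}.
Its 3×3 block (box 4) already contains {2, 8, 9}.
Removing those from 1–9 leaves {1, 3, 4, 7} as the candidates for (4,3).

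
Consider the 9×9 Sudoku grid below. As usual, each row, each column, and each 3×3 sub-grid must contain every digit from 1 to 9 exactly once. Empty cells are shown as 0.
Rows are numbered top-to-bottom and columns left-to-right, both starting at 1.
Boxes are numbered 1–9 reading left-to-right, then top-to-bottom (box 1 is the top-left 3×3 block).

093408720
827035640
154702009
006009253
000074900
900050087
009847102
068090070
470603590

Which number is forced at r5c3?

Cell r5c3 itself could take any of {1, 2, 5} by direct elimination.
Consider where 5 can go in column 3.
r6c3 is out (row 6 already has a 5).
r9c3 is out (row 9 already has a 5).
So the only cell in column 3 that can hold 5 is r5c3.
Therefore r5c3 = 5.

5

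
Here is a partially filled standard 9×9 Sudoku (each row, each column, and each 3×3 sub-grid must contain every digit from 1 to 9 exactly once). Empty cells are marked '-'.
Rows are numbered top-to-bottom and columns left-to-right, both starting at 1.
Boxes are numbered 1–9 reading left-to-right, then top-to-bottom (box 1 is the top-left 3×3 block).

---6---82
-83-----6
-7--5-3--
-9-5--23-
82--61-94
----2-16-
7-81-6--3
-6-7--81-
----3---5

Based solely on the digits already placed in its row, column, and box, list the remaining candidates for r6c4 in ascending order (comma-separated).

Row 6 already contains {1, 2, 6}.
Column 4 already contains {1, 5, 6, 7}.
Its 3×3 block (box 5) already contains {1, 2, 5, 6}.
Removing those from 1–9 leaves {3, 4, 8, 9} as the candidates for r6c4.

3,4,8,9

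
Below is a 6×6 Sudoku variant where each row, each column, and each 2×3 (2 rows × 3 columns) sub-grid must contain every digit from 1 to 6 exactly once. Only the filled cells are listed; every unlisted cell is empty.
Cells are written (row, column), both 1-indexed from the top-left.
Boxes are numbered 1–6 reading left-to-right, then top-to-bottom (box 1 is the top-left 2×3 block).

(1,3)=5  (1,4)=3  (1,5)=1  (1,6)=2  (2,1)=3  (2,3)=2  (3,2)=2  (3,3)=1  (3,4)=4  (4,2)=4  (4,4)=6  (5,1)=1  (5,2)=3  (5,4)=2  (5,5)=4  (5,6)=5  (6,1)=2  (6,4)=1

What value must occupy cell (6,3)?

4

Cell (6,3) itself could take any of {4, 6} by direct elimination.
Consider where 4 can go in column 3.
(4,3) is out (row 4 already has a 4).
(5,3) is out (row 5 already has a 4).
So the only cell in column 3 that can hold 4 is (6,3).
Therefore (6,3) = 4.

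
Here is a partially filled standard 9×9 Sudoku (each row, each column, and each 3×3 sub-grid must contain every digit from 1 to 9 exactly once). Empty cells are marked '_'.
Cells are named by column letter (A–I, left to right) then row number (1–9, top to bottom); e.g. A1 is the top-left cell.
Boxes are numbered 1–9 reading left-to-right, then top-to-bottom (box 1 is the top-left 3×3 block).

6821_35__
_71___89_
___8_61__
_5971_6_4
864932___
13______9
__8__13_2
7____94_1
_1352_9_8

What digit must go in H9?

6

Cell H9 itself could take any of {6, 7} by direct elimination.
Consider where 6 can go in row 9.
A9 is out (column A already has a 6).
F9 is out (column F already has a 6).
So the only cell in row 9 that can hold 6 is H9.
Therefore H9 = 6.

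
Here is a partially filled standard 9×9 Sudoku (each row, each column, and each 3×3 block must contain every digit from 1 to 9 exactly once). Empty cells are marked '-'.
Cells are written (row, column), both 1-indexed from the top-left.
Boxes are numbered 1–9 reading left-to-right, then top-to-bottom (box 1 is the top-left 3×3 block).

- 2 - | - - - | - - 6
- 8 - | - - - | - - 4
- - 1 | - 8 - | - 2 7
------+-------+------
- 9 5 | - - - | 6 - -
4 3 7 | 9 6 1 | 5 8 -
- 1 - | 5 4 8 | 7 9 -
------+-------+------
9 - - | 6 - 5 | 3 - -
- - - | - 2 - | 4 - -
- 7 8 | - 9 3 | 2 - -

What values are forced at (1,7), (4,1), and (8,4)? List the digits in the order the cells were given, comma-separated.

For (1,7):
  Consider where 8 can go in row 1.
  (1,1) is out (box 1 already has a 8). (1,3) is out (column 3 already has a 8). (1,4) is out (box 2 already has a 8). (1,5) is out (column 5 already has a 8). The remaining empty cells in row 1 are similarly blocked.
  So the only cell in row 1 that can hold 8 is (1,7).
  So (1,7) = 8.
For (4,1):
  Consider where 8 can go in row 4.
  (4,4) is out (box 5 already has a 8).
  (4,5) is out (column 5 already has a 8).
  (4,6) is out (column 6 already has a 8).
  (4,8) is out (column 8 already has a 8).
  (4,9) is out (box 6 already has a 8).
  So the only cell in row 4 that can hold 8 is (4,1).
  So (4,1) = 8.
For (8,4):
  Consider where 8 can go in column 4.
  (1,4) is out (box 2 already has a 8).
  (2,4) is out (row 2 already has a 8).
  (3,4) is out (row 3 already has a 8).
  (4,4) is out (box 5 already has a 8).
  (9,4) is out (row 9 already has a 8).
  So the only cell in column 4 that can hold 8 is (8,4).
  So (8,4) = 8.

8,8,8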